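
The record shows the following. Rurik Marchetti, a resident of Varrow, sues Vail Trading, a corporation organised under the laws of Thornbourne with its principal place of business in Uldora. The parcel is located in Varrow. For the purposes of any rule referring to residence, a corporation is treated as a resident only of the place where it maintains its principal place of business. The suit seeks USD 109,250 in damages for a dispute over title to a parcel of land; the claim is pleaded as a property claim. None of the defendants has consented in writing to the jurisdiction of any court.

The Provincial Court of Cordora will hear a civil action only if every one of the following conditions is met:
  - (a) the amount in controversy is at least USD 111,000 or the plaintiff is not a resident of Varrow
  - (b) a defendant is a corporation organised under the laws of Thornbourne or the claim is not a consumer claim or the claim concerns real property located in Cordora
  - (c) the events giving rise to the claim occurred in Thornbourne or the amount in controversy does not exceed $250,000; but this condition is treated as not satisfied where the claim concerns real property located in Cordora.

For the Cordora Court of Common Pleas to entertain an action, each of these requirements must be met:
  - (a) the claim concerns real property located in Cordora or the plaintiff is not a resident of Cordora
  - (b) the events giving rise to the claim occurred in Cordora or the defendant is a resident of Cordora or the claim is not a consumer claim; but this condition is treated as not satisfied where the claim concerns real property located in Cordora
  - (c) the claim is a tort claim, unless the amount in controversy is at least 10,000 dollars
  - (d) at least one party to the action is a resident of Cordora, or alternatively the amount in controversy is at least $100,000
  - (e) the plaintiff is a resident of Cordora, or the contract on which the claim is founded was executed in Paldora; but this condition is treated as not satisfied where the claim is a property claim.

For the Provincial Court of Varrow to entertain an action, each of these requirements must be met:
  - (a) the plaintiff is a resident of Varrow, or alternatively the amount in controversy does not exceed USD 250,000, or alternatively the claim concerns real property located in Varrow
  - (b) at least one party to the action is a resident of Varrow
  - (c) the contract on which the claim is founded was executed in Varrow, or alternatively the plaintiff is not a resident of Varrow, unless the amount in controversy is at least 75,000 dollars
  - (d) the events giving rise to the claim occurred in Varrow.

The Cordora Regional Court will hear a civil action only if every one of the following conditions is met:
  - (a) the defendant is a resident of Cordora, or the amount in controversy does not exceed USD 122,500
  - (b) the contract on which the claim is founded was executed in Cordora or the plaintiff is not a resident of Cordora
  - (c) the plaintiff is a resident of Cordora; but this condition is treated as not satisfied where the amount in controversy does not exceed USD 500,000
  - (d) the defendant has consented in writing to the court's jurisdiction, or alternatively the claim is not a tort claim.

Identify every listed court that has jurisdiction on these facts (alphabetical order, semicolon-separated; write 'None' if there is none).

The Provincial Court of Cordora:
  (a) The amount in controversy is $109,250, below the $111,000 floor; the plaintiff resides in Varrow — every alternative fails. Not met.
  (b) Vail Trading is organised under the laws of Thornbourne, so one alternative holds. Met.
  (c) The amount in controversy is $109,250, within the $250,000 ceiling, so this disjunct is met. The exception is not triggered, since the property lies in Varrow, not Cordora. Condition met.
  → No jurisdiction.
The Cordora Court of Common Pleas:
  (a) The plaintiff resides in Varrow, which is not Cordora — that alternative is enough. Condition met.
  (b) The claim is a property claim, not a consumer claim, so one alternative holds. The exception is not triggered, since the property lies in Varrow, not Cordora. Condition met.
  (c) The claim is a property claim, not a tort claim. But the amount in controversy is $109,250, which meets the USD 10,000 floor, and the 'unless' clause therefore excuses the requirement. Met.
  (d) The amount in controversy is USD 109,250, which meets the $100,000 floor — that alternative is enough. Satisfied.
  (e) The plaintiff resides in Varrow, not Cordora; no contract (and hence no place of execution) is alleged — every alternative fails. Not satisfied.
  → At least one condition fails; no jurisdiction.
The Provincial Court of Varrow:
  (a) The plaintiff resides in Varrow, so this disjunct is met. Met.
  (b) Rurik Marchetti resides in Varrow. Condition met.
  (c) No contract (and hence no place of execution) is alleged; the plaintiff resides in Varrow — every alternative fails. However, the amount in controversy is 109,250 dollars, which meets the USD 75,000 floor, so the 'unless' proviso supplies this condition. Condition met.
  (d) The operative events occurred in Varrow. Satisfied.
  → All conditions met; jurisdiction exists.
The Cordora Regional Court:
  (a) The amount in controversy is $109,250, within the $122,500 ceiling, so one alternative holds. Met.
  (b) The plaintiff resides in Varrow, which is not Cordora — that alternative is enough. Condition met.
  (c) The plaintiff resides in Varrow, not Cordora. Fails.
  (d) The claim is a property claim, not a tort claim — that alternative is enough. Met.
  → The court lacks jurisdiction.

the Provincial Court of Varrow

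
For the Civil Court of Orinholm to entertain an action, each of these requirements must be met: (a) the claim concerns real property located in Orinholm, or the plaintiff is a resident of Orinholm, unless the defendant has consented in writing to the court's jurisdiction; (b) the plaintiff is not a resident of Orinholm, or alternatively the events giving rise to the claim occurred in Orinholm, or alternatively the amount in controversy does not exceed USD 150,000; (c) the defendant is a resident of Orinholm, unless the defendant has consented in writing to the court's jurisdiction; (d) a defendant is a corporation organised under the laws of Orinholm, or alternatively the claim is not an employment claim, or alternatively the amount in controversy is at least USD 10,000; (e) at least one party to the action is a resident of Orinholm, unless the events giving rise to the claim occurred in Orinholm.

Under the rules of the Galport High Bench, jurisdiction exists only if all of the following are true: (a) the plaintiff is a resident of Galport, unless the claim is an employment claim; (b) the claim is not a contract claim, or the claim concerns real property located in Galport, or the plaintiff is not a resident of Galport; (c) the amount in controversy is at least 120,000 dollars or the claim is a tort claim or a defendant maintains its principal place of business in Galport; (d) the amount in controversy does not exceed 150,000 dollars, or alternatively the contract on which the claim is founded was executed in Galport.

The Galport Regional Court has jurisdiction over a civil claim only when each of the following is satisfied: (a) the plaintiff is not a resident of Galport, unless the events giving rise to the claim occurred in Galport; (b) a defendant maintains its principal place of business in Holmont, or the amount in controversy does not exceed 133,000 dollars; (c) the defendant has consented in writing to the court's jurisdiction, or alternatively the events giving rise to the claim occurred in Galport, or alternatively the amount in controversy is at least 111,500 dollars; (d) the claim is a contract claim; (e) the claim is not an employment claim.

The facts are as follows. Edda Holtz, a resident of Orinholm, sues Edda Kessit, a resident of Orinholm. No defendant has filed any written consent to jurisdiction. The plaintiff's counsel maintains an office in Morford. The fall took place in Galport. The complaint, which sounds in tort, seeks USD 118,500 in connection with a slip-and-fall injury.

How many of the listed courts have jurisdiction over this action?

1

The Civil Court of Orinholm:
  (a) The plaintiff resides in Orinholm — that alternative is enough. Met.
  (b) The amount in controversy is USD 118,500, within the USD 150,000 ceiling — that alternative is enough. Satisfied.
  (c) The defendant resides in Orinholm. Met.
  (d) The claim is a tort claim, not an employment claim, which satisfies one of the alternatives. Condition met.
  (e) Edda Holtz resides in Orinholm. Condition met.
  → The court has jurisdiction.
The Galport High Bench:
  (a) The plaintiff resides in Orinholm, not Galport. Nor does the 'unless' clause help: the claim is a tort claim, not an employment claim. Condition not met.
  (b) The claim is a tort claim, not a contract claim — that alternative is enough. Satisfied.
  (c) The claim is a tort claim, which satisfies one of the alternatives. Condition met.
  (d) The amount in controversy is $118,500, within the $150,000 ceiling — that alternative is enough. Satisfied.
  → Not every requirement is met — no jurisdiction.
The Galport Regional Court:
  (a) The plaintiff resides in Orinholm, which is not Galport. Satisfied.
  (b) The amount in controversy is 118,500 dollars, within the USD 133,000 ceiling, so one alternative holds. Condition met.
  (c) The operative events occurred in Galport, so this disjunct is met. Condition met.
  (d) The claim is a tort claim, not a contract claim. Not met.
  (e) The claim is a tort claim, not an employment claim. Condition met.
  → Not every requirement is met — no jurisdiction.
Courts with jurisdiction: the Civil Court of Orinholm — 1 in total.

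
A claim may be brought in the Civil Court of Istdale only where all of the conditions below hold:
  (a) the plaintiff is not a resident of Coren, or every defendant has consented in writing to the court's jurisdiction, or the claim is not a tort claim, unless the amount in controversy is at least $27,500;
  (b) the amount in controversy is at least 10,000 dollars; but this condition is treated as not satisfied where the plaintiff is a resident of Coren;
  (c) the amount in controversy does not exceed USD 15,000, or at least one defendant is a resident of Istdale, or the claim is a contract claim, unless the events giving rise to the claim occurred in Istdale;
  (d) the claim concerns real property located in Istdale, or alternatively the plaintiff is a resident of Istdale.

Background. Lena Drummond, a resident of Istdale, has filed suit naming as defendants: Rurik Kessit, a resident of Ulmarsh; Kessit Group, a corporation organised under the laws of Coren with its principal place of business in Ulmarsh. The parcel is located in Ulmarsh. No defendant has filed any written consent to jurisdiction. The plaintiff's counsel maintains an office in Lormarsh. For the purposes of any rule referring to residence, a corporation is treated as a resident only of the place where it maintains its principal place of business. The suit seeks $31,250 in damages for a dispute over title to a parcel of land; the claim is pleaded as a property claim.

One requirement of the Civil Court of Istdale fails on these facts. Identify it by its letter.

(c)

The Civil Court of Istdale:
  (a) The plaintiff resides in Istdale, which is not Coren, which satisfies one of the alternatives. Condition met.
  (b) The amount in controversy is 31,250 dollars, which meets the USD 10,000 floor. The exception is not triggered, since the plaintiff resides in Istdale, not Coren. Met.
  (c) The amount in controversy is 31,250 dollars, above the USD 15,000 ceiling; no defendant resides in Istdale (they reside in Ulmarsh, Ulmarsh); the claim is a property claim, not a contract claim — none of the alternatives is met. The proviso offers no rescue either, since the operative events occurred in Ulmarsh, not Istdale. Condition not met.
  (d) The plaintiff resides in Istdale — that alternative is enough. Condition met.
Only condition (c) fails.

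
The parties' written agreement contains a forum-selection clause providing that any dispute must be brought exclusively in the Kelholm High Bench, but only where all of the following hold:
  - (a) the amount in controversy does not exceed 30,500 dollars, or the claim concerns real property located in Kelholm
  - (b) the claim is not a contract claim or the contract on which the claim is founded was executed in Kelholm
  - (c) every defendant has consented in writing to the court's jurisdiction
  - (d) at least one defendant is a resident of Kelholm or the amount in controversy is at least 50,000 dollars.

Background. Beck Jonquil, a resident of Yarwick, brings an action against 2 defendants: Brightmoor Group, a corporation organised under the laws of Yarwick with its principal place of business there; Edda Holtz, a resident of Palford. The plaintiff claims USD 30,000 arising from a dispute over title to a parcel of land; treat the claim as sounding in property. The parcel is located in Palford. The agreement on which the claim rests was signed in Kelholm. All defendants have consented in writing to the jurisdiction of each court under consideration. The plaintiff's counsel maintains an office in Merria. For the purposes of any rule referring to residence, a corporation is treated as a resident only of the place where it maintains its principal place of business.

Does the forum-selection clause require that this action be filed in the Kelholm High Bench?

The Kelholm High Bench:
  (a) The amount in controversy is 30,000 dollars, within the USD 30,500 ceiling, so one alternative holds. Met.
  (b) The claim is a property claim, not a contract claim, which satisfies one of the alternatives. Met.
  (c) Every defendant has filed written consent. Satisfied.
  (d) No defendant resides in Kelholm (they reside in Yarwick, Palford); the amount in controversy is USD 30,000, below the USD 50,000 floor — none of the alternatives is met. Not satisfied.
  → Forum clause is not triggered.

No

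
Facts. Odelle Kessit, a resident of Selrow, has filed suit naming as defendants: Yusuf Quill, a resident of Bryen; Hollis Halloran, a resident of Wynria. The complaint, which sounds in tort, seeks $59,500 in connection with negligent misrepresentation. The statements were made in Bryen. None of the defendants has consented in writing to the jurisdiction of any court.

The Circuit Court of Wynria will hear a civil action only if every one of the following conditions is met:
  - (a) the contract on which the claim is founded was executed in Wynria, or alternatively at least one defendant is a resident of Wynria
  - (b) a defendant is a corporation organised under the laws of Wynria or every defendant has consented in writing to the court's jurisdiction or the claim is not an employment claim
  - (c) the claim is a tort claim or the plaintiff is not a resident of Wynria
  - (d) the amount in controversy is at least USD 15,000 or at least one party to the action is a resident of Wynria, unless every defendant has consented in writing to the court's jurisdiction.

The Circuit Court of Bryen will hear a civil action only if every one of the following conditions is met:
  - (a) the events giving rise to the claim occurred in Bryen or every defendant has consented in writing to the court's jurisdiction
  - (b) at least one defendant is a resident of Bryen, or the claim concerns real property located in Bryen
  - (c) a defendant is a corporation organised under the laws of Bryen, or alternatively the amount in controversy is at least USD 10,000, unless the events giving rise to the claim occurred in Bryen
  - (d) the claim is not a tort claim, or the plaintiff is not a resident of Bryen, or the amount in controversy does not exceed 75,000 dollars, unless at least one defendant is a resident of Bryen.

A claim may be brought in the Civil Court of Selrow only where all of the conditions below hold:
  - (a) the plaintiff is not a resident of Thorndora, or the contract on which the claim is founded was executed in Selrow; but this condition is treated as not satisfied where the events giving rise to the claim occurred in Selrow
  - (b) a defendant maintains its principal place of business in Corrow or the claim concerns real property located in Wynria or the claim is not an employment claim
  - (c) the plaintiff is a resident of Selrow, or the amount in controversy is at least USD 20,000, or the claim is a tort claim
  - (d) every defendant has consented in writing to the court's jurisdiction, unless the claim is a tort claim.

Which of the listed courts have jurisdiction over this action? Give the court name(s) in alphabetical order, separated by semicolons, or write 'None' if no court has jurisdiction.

The Circuit Court of Wynria:
  (a) Hollis Halloran resides in Wynria, so one alternative holds. Condition met.
  (b) The claim is a tort claim, not an employment claim — that alternative is enough. Satisfied.
  (c) The claim is a tort claim, which satisfies one of the alternatives. Met.
  (d) The amount in controversy is USD 59,500, which meets the $15,000 floor, so one alternative holds. Condition met.
  → The court has jurisdiction.
The Circuit Court of Bryen:
  (a) The operative events occurred in Bryen, which satisfies one of the alternatives. Satisfied.
  (b) Yusuf Quill resides in Bryen — that alternative is enough. Satisfied.
  (c) The amount in controversy is $59,500, which meets the USD 10,000 floor, so this disjunct is met. Satisfied.
  (d) The plaintiff resides in Selrow, which is not Bryen, so this disjunct is met. Condition met.
  → The court has jurisdiction.
The Civil Court of Selrow:
  (a) The plaintiff resides in Selrow, which is not Thorndora, so this disjunct is met. And the carve-out is inapplicable — the operative events occurred in Bryen, not Selrow. Condition met.
  (b) The claim is a tort claim, not an employment claim, so this disjunct is met. Met.
  (c) The plaintiff resides in Selrow, so one alternative holds. Condition met.
  (d) No such written consent has been filed. The proviso rescues it, though: the claim is a tort claim. Met.
  → The court has jurisdiction.

the Circuit Court of Bryen; the Circuit Court of Wynria; the Civil Court of Selrow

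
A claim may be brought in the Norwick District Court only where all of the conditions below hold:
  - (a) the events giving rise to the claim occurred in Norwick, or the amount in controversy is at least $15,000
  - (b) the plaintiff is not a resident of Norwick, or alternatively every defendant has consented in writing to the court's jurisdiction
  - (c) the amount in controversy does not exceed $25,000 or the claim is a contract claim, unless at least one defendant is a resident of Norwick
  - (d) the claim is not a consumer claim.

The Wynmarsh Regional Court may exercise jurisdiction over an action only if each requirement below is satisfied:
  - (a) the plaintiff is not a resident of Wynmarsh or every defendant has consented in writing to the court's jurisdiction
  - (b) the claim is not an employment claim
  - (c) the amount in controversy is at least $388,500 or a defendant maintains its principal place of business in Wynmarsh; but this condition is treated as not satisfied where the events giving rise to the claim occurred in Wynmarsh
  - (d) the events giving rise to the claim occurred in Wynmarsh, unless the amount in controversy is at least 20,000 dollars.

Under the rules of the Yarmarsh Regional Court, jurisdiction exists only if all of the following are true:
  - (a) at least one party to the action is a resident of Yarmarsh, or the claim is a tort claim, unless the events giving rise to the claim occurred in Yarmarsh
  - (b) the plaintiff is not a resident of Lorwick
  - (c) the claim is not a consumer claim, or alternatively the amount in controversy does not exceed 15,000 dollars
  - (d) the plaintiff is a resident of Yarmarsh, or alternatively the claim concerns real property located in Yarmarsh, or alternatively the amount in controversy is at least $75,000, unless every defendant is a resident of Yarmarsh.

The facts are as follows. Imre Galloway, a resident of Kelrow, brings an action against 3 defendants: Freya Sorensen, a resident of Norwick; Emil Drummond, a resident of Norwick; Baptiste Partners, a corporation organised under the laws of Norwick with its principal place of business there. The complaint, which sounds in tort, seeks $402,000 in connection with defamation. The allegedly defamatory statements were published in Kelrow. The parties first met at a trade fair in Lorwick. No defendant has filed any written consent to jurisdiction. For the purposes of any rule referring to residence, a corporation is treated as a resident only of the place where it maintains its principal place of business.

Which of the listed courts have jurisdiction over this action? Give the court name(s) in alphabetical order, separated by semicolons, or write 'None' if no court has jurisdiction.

The Norwick District Court:
  (a) The amount in controversy is 402,000 dollars, which meets the $15,000 floor, so this disjunct is met. Condition met.
  (b) The plaintiff resides in Kelrow, which is not Norwick — that alternative is enough. Met.
  (c) The amount in controversy is USD 402,000, above the $25,000 ceiling; the claim is a tort claim, not a contract claim — no alternative holds. The proviso rescues it, though: Freya Sorensen resides in Norwick. Condition met.
  (d) The claim is a tort claim, not a consumer claim. Met.
  → All conditions met; jurisdiction exists.
The Wynmarsh Regional Court:
  (a) The plaintiff resides in Kelrow, which is not Wynmarsh, so one alternative holds. Satisfied.
  (b) The claim is a tort claim, not an employment claim. Satisfied.
  (c) The amount in controversy is $402,000, which meets the 388,500 dollars floor, so one alternative holds. The exception is not triggered, since the operative events occurred in Kelrow, not Wynmarsh. Condition met.
  (d) The operative events occurred in Kelrow, not Wynmarsh. The proviso rescues it, though: the amount in controversy is $402,000, which meets the 20,000 dollars floor. Satisfied.
  → The court has jurisdiction.
The Yarmarsh Regional Court:
  (a) The claim is a tort claim — that alternative is enough. Met.
  (b) The plaintiff resides in Kelrow, which is not Lorwick. Met.
  (c) The claim is a tort claim, not a consumer claim, which satisfies one of the alternatives. Condition met.
  (d) The amount in controversy is 402,000 dollars, which meets the USD 75,000 floor, so one alternative holds. Met.
  → The court has jurisdiction.

the Norwick District Court; the Wynmarsh Regional Court; the Yarmarsh Regional Court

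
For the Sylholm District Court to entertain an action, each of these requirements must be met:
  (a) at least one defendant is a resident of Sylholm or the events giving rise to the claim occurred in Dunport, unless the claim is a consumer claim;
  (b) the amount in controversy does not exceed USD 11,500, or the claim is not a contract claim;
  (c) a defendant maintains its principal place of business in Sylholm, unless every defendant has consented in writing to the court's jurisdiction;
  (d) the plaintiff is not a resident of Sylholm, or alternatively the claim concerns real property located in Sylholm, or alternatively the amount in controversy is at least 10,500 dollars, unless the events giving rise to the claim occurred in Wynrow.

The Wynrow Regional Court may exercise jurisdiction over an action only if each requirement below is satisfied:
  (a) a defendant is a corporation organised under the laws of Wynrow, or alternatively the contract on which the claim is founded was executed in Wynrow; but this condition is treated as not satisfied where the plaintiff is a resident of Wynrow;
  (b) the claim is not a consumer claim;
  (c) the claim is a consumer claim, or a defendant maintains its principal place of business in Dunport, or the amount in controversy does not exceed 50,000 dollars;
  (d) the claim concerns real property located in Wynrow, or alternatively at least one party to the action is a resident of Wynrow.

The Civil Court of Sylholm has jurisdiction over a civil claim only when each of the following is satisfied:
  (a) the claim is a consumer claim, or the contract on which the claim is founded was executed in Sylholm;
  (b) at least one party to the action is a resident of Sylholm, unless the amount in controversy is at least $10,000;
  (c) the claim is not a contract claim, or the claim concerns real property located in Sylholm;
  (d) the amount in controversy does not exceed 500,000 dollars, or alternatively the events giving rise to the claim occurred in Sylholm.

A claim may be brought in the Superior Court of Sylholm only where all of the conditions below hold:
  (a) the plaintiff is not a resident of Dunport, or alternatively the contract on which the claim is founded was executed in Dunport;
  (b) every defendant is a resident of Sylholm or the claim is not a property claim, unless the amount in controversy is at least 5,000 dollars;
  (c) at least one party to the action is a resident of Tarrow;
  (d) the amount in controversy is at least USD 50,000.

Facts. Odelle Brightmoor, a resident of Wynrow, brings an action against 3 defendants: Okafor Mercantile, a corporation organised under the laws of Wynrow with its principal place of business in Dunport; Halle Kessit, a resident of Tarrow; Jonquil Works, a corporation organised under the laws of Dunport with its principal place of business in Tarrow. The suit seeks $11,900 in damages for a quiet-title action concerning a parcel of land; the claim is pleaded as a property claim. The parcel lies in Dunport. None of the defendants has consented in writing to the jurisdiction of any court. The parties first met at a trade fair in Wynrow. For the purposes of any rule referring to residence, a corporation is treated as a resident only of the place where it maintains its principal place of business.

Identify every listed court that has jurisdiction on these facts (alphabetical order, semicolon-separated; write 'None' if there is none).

The Sylholm District Court:
  (a) The operative events occurred in Dunport — that alternative is enough. Met.
  (b) The claim is a property claim, not a contract claim, so this disjunct is met. Satisfied.
  (c) The corporate defendant(s) have their principal place of business in Dunport, Tarrow, not Sylholm. The proviso offers no rescue either, since no such written consent has been filed. Not met.
  (d) The plaintiff resides in Wynrow, which is not Sylholm, which satisfies one of the alternatives. Condition met.
  → The court lacks jurisdiction.
The Wynrow Regional Court:
  (a) Okafor Mercantile is organised under the laws of Wynrow, so one alternative holds. But the carve-out bites: the plaintiff resides in Wynrow. Condition not met.
  (b) The claim is a property claim, not a consumer claim. Met.
  (c) Okafor Mercantile has its principal place of business in Dunport, so one alternative holds. Met.
  (d) Odelle Brightmoor resides in Wynrow — that alternative is enough. Satisfied.
  → The court lacks jurisdiction.
The Civil Court of Sylholm:
  (a) The claim is a property claim, not a consumer claim; no contract (and hence no place of execution) is alleged — every alternative fails. Not satisfied.
  (b) No party resides in Sylholm. The proviso rescues it, though: the amount in controversy is USD 11,900, which meets the 10,000 dollars floor. Satisfied.
  (c) The claim is a property claim, not a contract claim, so one alternative holds. Condition met.
  (d) The amount in controversy is USD 11,900, within the $500,000 ceiling — that alternative is enough. Met.
  → Not every requirement is met — no jurisdiction.
The Superior Court of Sylholm:
  (a) The plaintiff resides in Wynrow, which is not Dunport, which satisfies one of the alternatives. Satisfied.
  (b) The defendants reside as follows — Okafor Mercantile in Dunport, Halle Kessit in Tarrow, Jonquil Works in Tarrow — not all in Sylholm; the claim is a property claim — no alternative holds. The proviso rescues it, though: the amount in controversy is 11,900 dollars, which meets the USD 5,000 floor. Met.
  (c) Halle Kessit resides in Tarrow. Satisfied.
  (d) The amount in controversy is 11,900 dollars, below the 50,000 dollars floor. Condition not met.
  → No jurisdiction.

None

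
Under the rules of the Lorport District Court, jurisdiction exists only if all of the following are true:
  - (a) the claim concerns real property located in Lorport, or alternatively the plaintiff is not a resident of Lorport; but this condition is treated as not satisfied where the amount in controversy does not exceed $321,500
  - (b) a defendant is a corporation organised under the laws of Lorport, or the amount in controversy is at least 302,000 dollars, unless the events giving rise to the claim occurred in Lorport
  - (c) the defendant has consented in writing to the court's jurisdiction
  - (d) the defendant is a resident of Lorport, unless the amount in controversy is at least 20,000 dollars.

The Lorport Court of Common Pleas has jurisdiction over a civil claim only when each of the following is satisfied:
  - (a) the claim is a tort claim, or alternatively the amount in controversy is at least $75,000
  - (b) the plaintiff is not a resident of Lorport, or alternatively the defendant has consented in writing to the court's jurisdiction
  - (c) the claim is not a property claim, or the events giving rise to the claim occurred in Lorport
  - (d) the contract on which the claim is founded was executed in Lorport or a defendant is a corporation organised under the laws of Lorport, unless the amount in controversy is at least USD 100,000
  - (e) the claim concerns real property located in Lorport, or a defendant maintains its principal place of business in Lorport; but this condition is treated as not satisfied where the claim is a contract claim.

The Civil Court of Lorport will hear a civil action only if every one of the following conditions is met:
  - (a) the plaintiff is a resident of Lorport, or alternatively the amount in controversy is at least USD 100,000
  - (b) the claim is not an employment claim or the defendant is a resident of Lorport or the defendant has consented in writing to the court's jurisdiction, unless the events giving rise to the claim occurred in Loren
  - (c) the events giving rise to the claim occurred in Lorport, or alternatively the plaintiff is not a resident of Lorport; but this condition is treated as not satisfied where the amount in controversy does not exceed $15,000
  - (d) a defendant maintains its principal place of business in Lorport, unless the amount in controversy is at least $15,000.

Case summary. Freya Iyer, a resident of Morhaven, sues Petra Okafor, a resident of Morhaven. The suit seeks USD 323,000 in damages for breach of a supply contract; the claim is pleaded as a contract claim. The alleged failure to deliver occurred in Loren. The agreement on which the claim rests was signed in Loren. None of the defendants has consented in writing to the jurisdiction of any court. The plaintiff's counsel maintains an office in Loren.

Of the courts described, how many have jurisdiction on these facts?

1

The Lorport District Court:
  (a) The plaintiff resides in Morhaven, which is not Lorport, so this disjunct is met. The carve-out does not apply: the amount in controversy is 323,000 dollars, above the 321,500 dollars ceiling. Satisfied.
  (b) The amount in controversy is $323,000, which meets the USD 302,000 floor, so one alternative holds. Satisfied.
  (c) No such written consent has been filed. Not satisfied.
  (d) The defendant resides in Morhaven, not Lorport. However, the amount in controversy is USD 323,000, which meets the USD 20,000 floor, so the 'unless' proviso supplies this condition. Condition met.
  → At least one condition fails; no jurisdiction.
The Lorport Court of Common Pleas:
  (a) The amount in controversy is 323,000 dollars, which meets the 75,000 dollars floor, so one alternative holds. Condition met.
  (b) The plaintiff resides in Morhaven, which is not Lorport, so one alternative holds. Condition met.
  (c) The claim is a contract claim, not a property claim, which satisfies one of the alternatives. Met.
  (d) The contract was executed in Loren, not Lorport; no defendant is a corporation — no alternative holds. But the amount in controversy is 323,000 dollars, which meets the 100,000 dollars floor, and the 'unless' clause therefore excuses the requirement. Condition met.
  (e) The claim does not concern real property; no defendant is a corporation — every alternative fails. Not met.
  → At least one condition fails; no jurisdiction.
The Civil Court of Lorport:
  (a) The amount in controversy is $323,000, which meets the 100,000 dollars floor — that alternative is enough. Met.
  (b) The claim is a contract claim, not an employment claim, so this disjunct is met. Satisfied.
  (c) The plaintiff resides in Morhaven, which is not Lorport, so this disjunct is met. The carve-out does not apply: the amount in controversy is 323,000 dollars, above the $15,000 ceiling. Satisfied.
  (d) No defendant is a corporation. The proviso rescues it, though: the amount in controversy is USD 323,000, which meets the USD 15,000 floor. Condition met.
  → Jurisdiction lies.
Courts with jurisdiction: the Civil Court of Lorport — 1 in total.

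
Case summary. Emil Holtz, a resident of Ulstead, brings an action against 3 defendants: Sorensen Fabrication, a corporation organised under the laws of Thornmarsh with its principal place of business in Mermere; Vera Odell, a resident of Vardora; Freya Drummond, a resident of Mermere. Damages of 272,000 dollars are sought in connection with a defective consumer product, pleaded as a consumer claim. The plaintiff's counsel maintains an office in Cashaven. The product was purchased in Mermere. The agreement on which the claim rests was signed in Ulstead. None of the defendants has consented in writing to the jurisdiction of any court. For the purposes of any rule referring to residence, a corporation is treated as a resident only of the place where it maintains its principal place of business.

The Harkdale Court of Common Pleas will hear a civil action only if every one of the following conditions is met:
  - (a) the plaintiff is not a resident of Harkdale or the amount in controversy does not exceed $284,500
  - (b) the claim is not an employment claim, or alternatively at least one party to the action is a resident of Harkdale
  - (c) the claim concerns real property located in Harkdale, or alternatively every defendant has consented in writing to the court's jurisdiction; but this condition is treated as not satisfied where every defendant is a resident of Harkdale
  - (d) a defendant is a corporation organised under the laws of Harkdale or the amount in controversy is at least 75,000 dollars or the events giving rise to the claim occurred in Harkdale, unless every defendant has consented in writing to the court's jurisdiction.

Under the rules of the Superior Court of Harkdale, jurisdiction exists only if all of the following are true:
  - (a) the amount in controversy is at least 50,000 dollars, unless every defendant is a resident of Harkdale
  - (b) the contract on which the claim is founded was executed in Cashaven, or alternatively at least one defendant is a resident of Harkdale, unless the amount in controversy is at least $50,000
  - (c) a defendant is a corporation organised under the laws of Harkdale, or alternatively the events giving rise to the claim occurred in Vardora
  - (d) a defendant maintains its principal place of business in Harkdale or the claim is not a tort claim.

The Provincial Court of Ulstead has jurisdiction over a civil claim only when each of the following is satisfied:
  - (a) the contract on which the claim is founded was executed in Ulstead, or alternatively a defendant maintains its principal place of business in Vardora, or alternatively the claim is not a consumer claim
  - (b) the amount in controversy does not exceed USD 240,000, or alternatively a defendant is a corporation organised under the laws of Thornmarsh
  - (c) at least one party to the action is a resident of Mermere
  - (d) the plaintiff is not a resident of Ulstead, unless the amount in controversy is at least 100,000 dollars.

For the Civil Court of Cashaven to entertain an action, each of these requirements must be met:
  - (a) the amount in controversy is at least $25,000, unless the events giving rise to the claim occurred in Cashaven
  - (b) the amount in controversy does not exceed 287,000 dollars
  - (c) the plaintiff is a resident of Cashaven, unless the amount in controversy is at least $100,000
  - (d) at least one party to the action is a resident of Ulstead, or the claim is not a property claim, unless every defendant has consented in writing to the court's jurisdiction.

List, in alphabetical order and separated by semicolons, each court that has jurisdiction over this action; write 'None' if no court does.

The Harkdale Court of Common Pleas:
  (a) The plaintiff resides in Ulstead, which is not Harkdale, so this disjunct is met. Satisfied.
  (b) The claim is a consumer claim, not an employment claim, so one alternative holds. Satisfied.
  (c) The claim does not concern real property; no such written consent has been filed — none of the alternatives is met. Condition not met.
  (d) The amount in controversy is 272,000 dollars, which meets the $75,000 floor, so one alternative holds. Condition met.
  → Not every requirement is met — no jurisdiction.
The Superior Court of Harkdale:
  (a) The amount in controversy is USD 272,000, which meets the 50,000 dollars floor. Condition met.
  (b) The contract was executed in Ulstead, not Cashaven; no defendant resides in Harkdale (they reside in Mermere, Vardora, Mermere) — no alternative holds. However, the amount in controversy is $272,000, which meets the USD 50,000 floor, so the 'unless' proviso supplies this condition. Met.
  (c) The corporate defendant(s) are organised in Thornmarsh, not Harkdale; the operative events occurred in Mermere, not Vardora — none of the alternatives is met. Not satisfied.
  (d) The claim is a consumer claim, not a tort claim — that alternative is enough. Satisfied.
  → At least one condition fails; no jurisdiction.
The Provincial Court of Ulstead:
  (a) The contract was executed in Ulstead — that alternative is enough. Satisfied.
  (b) Sorensen Fabrication is organised under the laws of Thornmarsh, so one alternative holds. Satisfied.
  (c) Sorensen Fabrication resides in Mermere. Condition met.
  (d) The plaintiff resides in Ulstead. However, the amount in controversy is $272,000, which meets the 100,000 dollars floor, so the 'unless' proviso supplies this condition. Met.
  → Every requirement is satisfied — jurisdiction.
The Civil Court of Cashaven:
  (a) The amount in controversy is USD 272,000, which meets the USD 25,000 floor. Condition met.
  (b) The amount in controversy is 272,000 dollars, within the $287,000 ceiling. Satisfied.
  (c) The plaintiff resides in Ulstead, not Cashaven. However, the amount in controversy is USD 272,000, which meets the $100,000 floor, so the 'unless' proviso supplies this condition. Condition met.
  (d) Emil Holtz resides in Ulstead, so one alternative holds. Condition met.
  → The court has jurisdiction.

the Civil Court of Cashaven; the Provincial Court of Ulstead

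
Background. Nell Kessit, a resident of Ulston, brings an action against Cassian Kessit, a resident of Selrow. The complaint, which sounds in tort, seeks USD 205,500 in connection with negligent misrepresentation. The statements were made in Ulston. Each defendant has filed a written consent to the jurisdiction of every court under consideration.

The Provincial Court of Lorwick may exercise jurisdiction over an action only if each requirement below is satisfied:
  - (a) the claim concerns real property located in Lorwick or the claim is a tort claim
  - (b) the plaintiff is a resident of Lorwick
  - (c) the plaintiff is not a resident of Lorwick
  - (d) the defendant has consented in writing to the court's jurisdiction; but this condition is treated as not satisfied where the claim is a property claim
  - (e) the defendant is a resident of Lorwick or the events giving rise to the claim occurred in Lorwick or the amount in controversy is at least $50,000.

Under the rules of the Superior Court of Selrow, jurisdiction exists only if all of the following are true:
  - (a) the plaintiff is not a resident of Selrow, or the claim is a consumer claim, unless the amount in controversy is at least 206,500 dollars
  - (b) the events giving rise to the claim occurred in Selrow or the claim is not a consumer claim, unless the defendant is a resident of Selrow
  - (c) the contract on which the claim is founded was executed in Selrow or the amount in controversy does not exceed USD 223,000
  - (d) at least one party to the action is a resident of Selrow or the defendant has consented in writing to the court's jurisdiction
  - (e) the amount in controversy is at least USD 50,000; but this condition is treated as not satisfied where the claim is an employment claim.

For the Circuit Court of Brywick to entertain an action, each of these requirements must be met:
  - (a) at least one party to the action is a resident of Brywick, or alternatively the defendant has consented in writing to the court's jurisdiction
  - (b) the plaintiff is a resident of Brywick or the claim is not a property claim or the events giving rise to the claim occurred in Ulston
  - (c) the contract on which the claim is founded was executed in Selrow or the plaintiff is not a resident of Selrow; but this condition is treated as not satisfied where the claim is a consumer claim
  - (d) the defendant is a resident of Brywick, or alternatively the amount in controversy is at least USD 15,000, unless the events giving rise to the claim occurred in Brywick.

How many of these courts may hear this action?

2

The Provincial Court of Lorwick:
  (a) The claim is a tort claim, so this disjunct is met. Met.
  (b) The plaintiff resides in Ulston, not Lorwick. Condition not met.
  (c) The plaintiff resides in Ulston, which is not Lorwick. Satisfied.
  (d) Every defendant has filed written consent. The exception is not triggered, since the claim is a tort claim, not a property claim. Condition met.
  (e) The amount in controversy is USD 205,500, which meets the USD 50,000 floor, so one alternative holds. Met.
  → The court lacks jurisdiction.
The Superior Court of Selrow:
  (a) The plaintiff resides in Ulston, which is not Selrow, so one alternative holds. Met.
  (b) The claim is a tort claim, not a consumer claim, which satisfies one of the alternatives. Condition met.
  (c) The amount in controversy is USD 205,500, within the $223,000 ceiling, so this disjunct is met. Condition met.
  (d) Cassian Kessit resides in Selrow, so this disjunct is met. Satisfied.
  (e) The amount in controversy is USD 205,500, which meets the USD 50,000 floor. The carve-out does not apply: the claim is a tort claim, not an employment claim. Satisfied.
  → The court has jurisdiction.
The Circuit Court of Brywick:
  (a) Every defendant has filed written consent, so this disjunct is met. Met.
  (b) The claim is a tort claim, not a property claim, so one alternative holds. Satisfied.
  (c) The plaintiff resides in Ulston, which is not Selrow, which satisfies one of the alternatives. The carve-out does not apply: the claim is a tort claim, not a consumer claim. Condition met.
  (d) The amount in controversy is $205,500, which meets the 15,000 dollars floor, so one alternative holds. Met.
  → Every requirement is satisfied — jurisdiction.
Courts with jurisdiction: the Superior Court of Selrow, the Circuit Court of Brywick — 2 in total.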